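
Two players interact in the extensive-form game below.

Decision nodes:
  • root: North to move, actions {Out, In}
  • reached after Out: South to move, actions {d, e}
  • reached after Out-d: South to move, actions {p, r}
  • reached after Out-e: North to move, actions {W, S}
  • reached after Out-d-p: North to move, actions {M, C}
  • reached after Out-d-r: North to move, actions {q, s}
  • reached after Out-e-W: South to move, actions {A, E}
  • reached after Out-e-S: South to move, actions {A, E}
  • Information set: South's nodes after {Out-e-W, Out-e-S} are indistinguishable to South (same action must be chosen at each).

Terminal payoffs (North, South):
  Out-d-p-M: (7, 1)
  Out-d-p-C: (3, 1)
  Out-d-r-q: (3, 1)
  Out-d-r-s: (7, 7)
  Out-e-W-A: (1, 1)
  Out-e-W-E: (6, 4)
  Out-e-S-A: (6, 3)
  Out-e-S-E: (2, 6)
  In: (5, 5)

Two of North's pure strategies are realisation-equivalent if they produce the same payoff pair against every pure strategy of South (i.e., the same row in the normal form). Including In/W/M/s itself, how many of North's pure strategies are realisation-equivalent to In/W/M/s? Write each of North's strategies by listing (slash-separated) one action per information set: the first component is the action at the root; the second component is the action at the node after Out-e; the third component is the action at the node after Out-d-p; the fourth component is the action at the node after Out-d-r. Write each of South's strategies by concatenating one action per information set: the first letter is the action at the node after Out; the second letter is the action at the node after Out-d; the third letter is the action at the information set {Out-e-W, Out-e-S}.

8

Row for In/W/M/s (columns dpA, dpE, drA, drE, epA, epE, erA, erE): (5,5) (5,5) (5,5) (5,5) (5,5) (5,5) (5,5) (5,5).
Under In/W/M/s, North's choice at the node after Out-e and at the node after Out-d-p and at the node after Out-d-r can never be reached regardless of what South does, so varying those choices leaves every outcome unchanged.
Holding the reachable choices fixed and varying the unreachable ones freely already gives 2 × 2 × 2 = 8 equivalent strategies.
No other strategy reproduces this row, so those 8 are the full class: In/W/M/q, In/W/M/s, In/W/C/q, In/W/C/s, In/S/M/q, In/S/M/s, In/S/C/q, In/S/C/s.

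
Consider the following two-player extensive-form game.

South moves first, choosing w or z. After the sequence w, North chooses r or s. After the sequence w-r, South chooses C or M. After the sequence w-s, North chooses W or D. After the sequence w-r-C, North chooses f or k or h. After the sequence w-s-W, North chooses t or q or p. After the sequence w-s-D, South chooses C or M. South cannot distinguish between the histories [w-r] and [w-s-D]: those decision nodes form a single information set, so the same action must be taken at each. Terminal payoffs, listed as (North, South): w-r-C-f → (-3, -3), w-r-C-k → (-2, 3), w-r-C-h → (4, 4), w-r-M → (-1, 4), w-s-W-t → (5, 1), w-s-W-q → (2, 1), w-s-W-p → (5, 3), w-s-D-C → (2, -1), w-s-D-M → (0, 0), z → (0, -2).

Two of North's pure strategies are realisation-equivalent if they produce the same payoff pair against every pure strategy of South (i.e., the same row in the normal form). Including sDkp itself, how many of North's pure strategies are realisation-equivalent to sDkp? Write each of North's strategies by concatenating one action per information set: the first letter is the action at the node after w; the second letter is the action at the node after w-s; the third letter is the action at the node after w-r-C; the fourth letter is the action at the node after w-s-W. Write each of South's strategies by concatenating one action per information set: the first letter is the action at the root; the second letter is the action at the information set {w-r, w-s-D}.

Row for sDkp (columns wC, wM, zC, zM): (2,-1) (0,0) (0,-2) (0,-2).
Under sDkp, North's choice at the node after w-r-C and at the node after w-s-W can never be reached regardless of what South does, so varying those choices leaves every outcome unchanged.
Holding the reachable choices fixed and varying the unreachable ones freely already gives 3 × 3 = 9 equivalent strategies.
No other strategy reproduces this row, so those 9 are the full class: sDft, sDfq, sDfp, sDkt, sDkq, sDkp, sDht, sDhq, sDhp.

9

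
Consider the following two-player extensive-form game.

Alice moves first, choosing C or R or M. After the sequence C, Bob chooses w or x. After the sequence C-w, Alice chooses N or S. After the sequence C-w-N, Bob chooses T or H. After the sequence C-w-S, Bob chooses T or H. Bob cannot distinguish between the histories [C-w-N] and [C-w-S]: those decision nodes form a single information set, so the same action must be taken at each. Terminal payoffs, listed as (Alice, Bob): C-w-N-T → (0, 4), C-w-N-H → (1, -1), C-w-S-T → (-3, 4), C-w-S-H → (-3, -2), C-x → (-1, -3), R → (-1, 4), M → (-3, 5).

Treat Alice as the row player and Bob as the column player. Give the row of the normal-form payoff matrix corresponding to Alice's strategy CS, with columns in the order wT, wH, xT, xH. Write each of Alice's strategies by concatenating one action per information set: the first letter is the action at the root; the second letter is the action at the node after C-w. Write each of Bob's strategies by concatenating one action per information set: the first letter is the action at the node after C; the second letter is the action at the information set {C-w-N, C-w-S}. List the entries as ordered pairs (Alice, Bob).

(-3,4) (-3,-2) (-1,-3) (-1,-3)

vs wT: Alice plays C → Bob plays w at [C] → Alice plays S at [C-w] → Bob plays T at [C-w-S] → (-3, 4)
vs wH: Alice plays C → Bob plays w at [C] → Alice plays S at [C-w] → Bob plays H at [C-w-S] → (-3, -2)
vs xT: Alice plays C → Bob plays x at [C] → (-1, -3)
vs xH: Alice plays C → Bob plays x at [C] → (-1, -3)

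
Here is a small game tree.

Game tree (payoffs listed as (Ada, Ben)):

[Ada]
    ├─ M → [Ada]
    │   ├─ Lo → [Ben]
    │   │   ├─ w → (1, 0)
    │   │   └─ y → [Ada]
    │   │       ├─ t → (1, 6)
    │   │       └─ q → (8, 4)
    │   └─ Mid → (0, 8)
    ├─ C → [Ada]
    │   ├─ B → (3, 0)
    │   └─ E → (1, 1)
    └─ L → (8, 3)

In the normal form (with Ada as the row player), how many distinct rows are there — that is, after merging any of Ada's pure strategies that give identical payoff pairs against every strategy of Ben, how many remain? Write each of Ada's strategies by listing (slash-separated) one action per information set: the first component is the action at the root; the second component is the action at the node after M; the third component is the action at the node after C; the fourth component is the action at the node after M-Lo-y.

6

Ada has 24 pure strategies: M/Lo/B/t, M/Lo/B/q, M/Lo/E/t, M/Lo/E/q, M/Mid/B/t, M/Mid/B/q, M/Mid/E/t, M/Mid/E/q, C/Lo/B/t, C/Lo/B/q, C/Lo/E/t, C/Lo/E/q, C/Mid/B/t, C/Mid/B/q, C/Mid/E/t, C/Mid/E/q, L/Lo/B/t, L/Lo/B/q, L/Lo/E/t, L/Lo/E/q, L/Mid/B/t, L/Mid/B/q, L/Mid/E/t, L/Mid/E/q. Columns: w, y.
{M/Lo/B/t, M/Lo/E/t} → row (1,0) (1,6)
{M/Lo/B/q, M/Lo/E/q} → row (1,0) (8,4)
{M/Mid/B/t, M/Mid/B/q, M/Mid/E/t, M/Mid/E/q} → row (0,8) (0,8)
{C/Lo/B/t, C/Lo/B/q, C/Mid/B/t, C/Mid/B/q} → row (3,0) (3,0)
{C/Lo/E/t, C/Lo/E/q, C/Mid/E/t, C/Mid/E/q} → row (1,1) (1,1)
{L/Lo/B/t, L/Lo/B/q, L/Lo/E/t, L/Lo/E/q, L/Mid/B/t, L/Mid/B/q, L/Mid/E/t, L/Mid/E/q} → row (8,3) (8,3)
That's 6 distinct rows out of 24 strategies.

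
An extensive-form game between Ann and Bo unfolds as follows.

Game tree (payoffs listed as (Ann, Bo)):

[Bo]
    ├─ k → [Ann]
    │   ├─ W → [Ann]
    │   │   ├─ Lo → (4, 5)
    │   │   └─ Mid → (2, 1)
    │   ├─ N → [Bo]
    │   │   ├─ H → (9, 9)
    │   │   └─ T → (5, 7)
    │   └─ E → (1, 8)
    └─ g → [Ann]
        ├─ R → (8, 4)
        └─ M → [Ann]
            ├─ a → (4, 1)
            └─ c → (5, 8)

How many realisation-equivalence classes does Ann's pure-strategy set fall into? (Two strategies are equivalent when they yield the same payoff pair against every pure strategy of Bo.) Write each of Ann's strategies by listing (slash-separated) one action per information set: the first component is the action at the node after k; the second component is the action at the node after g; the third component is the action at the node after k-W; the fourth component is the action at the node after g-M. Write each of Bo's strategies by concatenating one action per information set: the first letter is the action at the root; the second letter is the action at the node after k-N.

12

Ann has 24 pure strategies: W/R/Lo/a, W/R/Lo/c, W/R/Mid/a, W/R/Mid/c, W/M/Lo/a, W/M/Lo/c, W/M/Mid/a, W/M/Mid/c, N/R/Lo/a, N/R/Lo/c, N/R/Mid/a, N/R/Mid/c, N/M/Lo/a, N/M/Lo/c, N/M/Mid/a, N/M/Mid/c, E/R/Lo/a, E/R/Lo/c, E/R/Mid/a, E/R/Mid/c, E/M/Lo/a, E/M/Lo/c, E/M/Mid/a, E/M/Mid/c. Columns: kH, kT, gH, gT.
{W/R/Lo/a, W/R/Lo/c} → row (4,5) (4,5) (8,4) (8,4)
{W/R/Mid/a, W/R/Mid/c} → row (2,1) (2,1) (8,4) (8,4)
{W/M/Lo/a} → row (4,5) (4,5) (4,1) (4,1)
{W/M/Lo/c} → row (4,5) (4,5) (5,8) (5,8)
{W/M/Mid/a} → row (2,1) (2,1) (4,1) (4,1)
{W/M/Mid/c} → row (2,1) (2,1) (5,8) (5,8)
{N/R/Lo/a, N/R/Lo/c, N/R/Mid/a, N/R/Mid/c} → row (9,9) (5,7) (8,4) (8,4)
{N/M/Lo/a, N/M/Mid/a} → row (9,9) (5,7) (4,1) (4,1)
{N/M/Lo/c, N/M/Mid/c} → row (9,9) (5,7) (5,8) (5,8)
{E/R/Lo/a, E/R/Lo/c, E/R/Mid/a, E/R/Mid/c} → row (1,8) (1,8) (8,4) (8,4)
{E/M/Lo/a, E/M/Mid/a} → row (1,8) (1,8) (4,1) (4,1)
{E/M/Lo/c, E/M/Mid/c} → row (1,8) (1,8) (5,8) (5,8)
That's 12 distinct rows out of 24 strategies.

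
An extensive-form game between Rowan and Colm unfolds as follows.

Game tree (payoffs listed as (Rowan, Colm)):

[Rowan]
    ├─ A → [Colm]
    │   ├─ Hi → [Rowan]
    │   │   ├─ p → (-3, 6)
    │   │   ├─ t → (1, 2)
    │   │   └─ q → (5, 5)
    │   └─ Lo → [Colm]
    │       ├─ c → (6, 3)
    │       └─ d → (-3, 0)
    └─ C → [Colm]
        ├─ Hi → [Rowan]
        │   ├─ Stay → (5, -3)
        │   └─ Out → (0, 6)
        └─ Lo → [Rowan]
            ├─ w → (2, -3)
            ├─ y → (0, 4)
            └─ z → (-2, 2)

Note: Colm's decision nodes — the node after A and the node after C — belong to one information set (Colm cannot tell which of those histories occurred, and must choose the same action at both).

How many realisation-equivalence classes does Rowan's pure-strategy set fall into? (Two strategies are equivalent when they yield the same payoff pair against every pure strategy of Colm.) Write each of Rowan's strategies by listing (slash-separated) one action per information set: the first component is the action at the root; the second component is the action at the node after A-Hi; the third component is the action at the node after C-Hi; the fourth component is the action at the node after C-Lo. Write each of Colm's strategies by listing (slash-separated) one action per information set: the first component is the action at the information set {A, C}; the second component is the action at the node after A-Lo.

Rowan has 36 pure strategies: A/p/Stay/w, A/p/Stay/y, A/p/Stay/z, A/p/Out/w, A/p/Out/y, A/p/Out/z, A/t/Stay/w, A/t/Stay/y, A/t/Stay/z, A/t/Out/w, A/t/Out/y, A/t/Out/z, A/q/Stay/w, A/q/Stay/y, A/q/Stay/z, A/q/Out/w, A/q/Out/y, A/q/Out/z, C/p/Stay/w, C/p/Stay/y, C/p/Stay/z, C/p/Out/w, C/p/Out/y, C/p/Out/z, C/t/Stay/w, C/t/Stay/y, C/t/Stay/z, C/t/Out/w, C/t/Out/y, C/t/Out/z, C/q/Stay/w, C/q/Stay/y, C/q/Stay/z, C/q/Out/w, C/q/Out/y, C/q/Out/z. Columns: Hi/c, Hi/d, Lo/c, Lo/d.
{A/p/Stay/w, A/p/Stay/y, A/p/Stay/z, A/p/Out/w, A/p/Out/y, A/p/Out/z} → row (-3,6) (-3,6) (6,3) (-3,0)
{A/t/Stay/w, A/t/Stay/y, A/t/Stay/z, A/t/Out/w, A/t/Out/y, A/t/Out/z} → row (1,2) (1,2) (6,3) (-3,0)
{A/q/Stay/w, A/q/Stay/y, A/q/Stay/z, A/q/Out/w, A/q/Out/y, A/q/Out/z} → row (5,5) (5,5) (6,3) (-3,0)
{C/p/Stay/w, C/t/Stay/w, C/q/Stay/w} → row (5,-3) (5,-3) (2,-3) (2,-3)
{C/p/Stay/y, C/t/Stay/y, C/q/Stay/y} → row (5,-3) (5,-3) (0,4) (0,4)
{C/p/Stay/z, C/t/Stay/z, C/q/Stay/z} → row (5,-3) (5,-3) (-2,2) (-2,2)
{C/p/Out/w, C/t/Out/w, C/q/Out/w} → row (0,6) (0,6) (2,-3) (2,-3)
{C/p/Out/y, C/t/Out/y, C/q/Out/y} → row (0,6) (0,6) (0,4) (0,4)
{C/p/Out/z, C/t/Out/z, C/q/Out/z} → row (0,6) (0,6) (-2,2) (-2,2)
That's 9 distinct rows out of 36 strategies.

9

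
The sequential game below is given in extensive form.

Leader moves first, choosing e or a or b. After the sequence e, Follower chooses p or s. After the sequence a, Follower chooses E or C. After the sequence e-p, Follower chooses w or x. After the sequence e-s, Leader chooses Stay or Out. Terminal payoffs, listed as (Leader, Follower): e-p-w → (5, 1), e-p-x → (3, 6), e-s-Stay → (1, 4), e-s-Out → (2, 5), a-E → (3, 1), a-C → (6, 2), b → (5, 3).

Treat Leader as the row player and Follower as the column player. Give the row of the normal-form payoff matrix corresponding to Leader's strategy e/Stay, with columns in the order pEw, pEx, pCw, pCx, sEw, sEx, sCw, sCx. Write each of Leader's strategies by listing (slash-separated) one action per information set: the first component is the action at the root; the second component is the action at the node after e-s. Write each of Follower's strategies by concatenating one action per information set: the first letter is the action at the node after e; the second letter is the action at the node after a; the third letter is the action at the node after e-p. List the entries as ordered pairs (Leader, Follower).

(5,1) (3,6) (5,1) (3,6) (1,4) (1,4) (1,4) (1,4)

vs pEw: Leader plays e → Follower plays p at [e] → Follower plays w at [e-p] → (5, 1)
vs pEx: Leader plays e → Follower plays p at [e] → Follower plays x at [e-p] → (3, 6)
vs pCw: Leader plays e → Follower plays p at [e] → Follower plays w at [e-p] → (5, 1)
vs pCx: Leader plays e → Follower plays p at [e] → Follower plays x at [e-p] → (3, 6)
vs sEw: Leader plays e → Follower plays s at [e] → Leader plays Stay at [e-s] → (1, 4)
vs sEx: Leader plays e → Follower plays s at [e] → Leader plays Stay at [e-s] → (1, 4)
vs sCw: Leader plays e → Follower plays s at [e] → Leader plays Stay at [e-s] → (1, 4)
vs sCx: Leader plays e → Follower plays s at [e] → Leader plays Stay at [e-s] → (1, 4)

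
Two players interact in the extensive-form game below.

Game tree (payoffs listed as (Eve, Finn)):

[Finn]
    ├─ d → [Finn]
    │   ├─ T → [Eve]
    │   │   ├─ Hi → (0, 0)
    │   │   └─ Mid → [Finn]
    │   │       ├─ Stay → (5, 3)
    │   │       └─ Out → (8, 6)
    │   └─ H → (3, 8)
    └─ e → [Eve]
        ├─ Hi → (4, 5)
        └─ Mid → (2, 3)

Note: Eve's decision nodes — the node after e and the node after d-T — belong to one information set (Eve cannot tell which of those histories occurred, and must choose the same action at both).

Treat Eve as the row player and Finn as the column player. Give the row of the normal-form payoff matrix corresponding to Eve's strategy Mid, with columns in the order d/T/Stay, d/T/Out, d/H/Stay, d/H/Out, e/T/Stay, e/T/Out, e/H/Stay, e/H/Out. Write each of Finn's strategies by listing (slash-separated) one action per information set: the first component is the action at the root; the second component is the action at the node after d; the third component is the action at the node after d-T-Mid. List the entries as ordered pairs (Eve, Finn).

(5,3) (8,6) (3,8) (3,8) (2,3) (2,3) (2,3) (2,3)

vs d/T/Stay: Finn plays d → Finn plays T at [d] → Eve plays Mid at [d-T] → Finn plays Stay at [d-T-Mid] → (5, 3)
vs d/T/Out: Finn plays d → Finn plays T at [d] → Eve plays Mid at [d-T] → Finn plays Out at [d-T-Mid] → (8, 6)
vs d/H/Stay: Finn plays d → Finn plays H at [d] → (3, 8)
vs d/H/Out: Finn plays d → Finn plays H at [d] → (3, 8)
vs e/T/Stay: Finn plays e → Eve plays Mid at [e] → (2, 3)
vs e/T/Out: Finn plays e → Eve plays Mid at [e] → (2, 3)
vs e/H/Stay: Finn plays e → Eve plays Mid at [e] → (2, 3)
vs e/H/Out: Finn plays e → Eve plays Mid at [e] → (2, 3)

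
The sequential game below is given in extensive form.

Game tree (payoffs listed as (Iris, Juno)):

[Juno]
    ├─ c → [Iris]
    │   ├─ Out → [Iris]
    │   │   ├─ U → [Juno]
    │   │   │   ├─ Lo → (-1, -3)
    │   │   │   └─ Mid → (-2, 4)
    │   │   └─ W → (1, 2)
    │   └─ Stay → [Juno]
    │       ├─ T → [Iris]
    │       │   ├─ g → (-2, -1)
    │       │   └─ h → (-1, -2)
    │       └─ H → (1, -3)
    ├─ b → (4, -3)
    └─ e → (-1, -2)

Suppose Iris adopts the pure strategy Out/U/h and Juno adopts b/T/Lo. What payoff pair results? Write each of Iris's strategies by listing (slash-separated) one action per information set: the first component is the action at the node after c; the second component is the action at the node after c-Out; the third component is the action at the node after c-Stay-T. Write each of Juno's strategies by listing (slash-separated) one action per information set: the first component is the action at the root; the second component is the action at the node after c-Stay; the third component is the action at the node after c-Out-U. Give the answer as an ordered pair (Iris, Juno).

Trace the play path from the root:
  Juno plays b
→ terminal payoff (4, -3).
(Iris's choice at the node after c is never reached on this path, so it doesn't affect the outcome.)

(4, -3)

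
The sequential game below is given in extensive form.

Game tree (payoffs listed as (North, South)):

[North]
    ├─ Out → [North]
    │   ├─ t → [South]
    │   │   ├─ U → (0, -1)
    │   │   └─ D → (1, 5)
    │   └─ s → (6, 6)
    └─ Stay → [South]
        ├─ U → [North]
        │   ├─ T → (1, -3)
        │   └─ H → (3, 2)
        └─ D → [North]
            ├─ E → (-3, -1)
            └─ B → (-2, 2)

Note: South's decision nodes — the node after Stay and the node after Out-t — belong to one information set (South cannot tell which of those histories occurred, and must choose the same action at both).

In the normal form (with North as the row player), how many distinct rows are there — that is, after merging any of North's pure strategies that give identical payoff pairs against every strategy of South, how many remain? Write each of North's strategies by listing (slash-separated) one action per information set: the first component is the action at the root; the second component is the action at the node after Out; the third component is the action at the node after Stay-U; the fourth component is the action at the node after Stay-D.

North has 16 pure strategies: Out/t/T/E, Out/t/T/B, Out/t/H/E, Out/t/H/B, Out/s/T/E, Out/s/T/B, Out/s/H/E, Out/s/H/B, Stay/t/T/E, Stay/t/T/B, Stay/t/H/E, Stay/t/H/B, Stay/s/T/E, Stay/s/T/B, Stay/s/H/E, Stay/s/H/B. Columns: U, D.
{Out/t/T/E, Out/t/T/B, Out/t/H/E, Out/t/H/B} → row (0,-1) (1,5)
{Out/s/T/E, Out/s/T/B, Out/s/H/E, Out/s/H/B} → row (6,6) (6,6)
{Stay/t/T/E, Stay/s/T/E} → row (1,-3) (-3,-1)
{Stay/t/T/B, Stay/s/T/B} → row (1,-3) (-2,2)
{Stay/t/H/E, Stay/s/H/E} → row (3,2) (-3,-1)
{Stay/t/H/B, Stay/s/H/B} → row (3,2) (-2,2)
That's 6 distinct rows out of 16 strategies.

6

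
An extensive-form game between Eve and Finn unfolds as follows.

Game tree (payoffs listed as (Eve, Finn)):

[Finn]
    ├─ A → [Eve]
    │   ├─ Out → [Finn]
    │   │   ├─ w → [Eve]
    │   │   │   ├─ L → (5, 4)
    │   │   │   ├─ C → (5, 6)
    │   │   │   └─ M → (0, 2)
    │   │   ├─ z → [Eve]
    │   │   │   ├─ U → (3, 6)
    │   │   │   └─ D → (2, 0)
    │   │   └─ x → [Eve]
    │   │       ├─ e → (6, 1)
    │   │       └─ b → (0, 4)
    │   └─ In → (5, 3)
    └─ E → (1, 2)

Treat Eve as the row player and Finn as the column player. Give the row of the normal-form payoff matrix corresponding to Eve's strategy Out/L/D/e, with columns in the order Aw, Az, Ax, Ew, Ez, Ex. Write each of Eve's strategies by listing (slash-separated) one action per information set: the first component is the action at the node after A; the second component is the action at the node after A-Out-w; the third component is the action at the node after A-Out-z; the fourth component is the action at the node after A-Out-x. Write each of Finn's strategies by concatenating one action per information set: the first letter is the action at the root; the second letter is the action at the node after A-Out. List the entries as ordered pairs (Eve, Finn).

vs Aw: Finn plays A → Eve plays Out at [A] → Finn plays w at [A-Out] → Eve plays L at [A-Out-w] → (5, 4)
vs Az: Finn plays A → Eve plays Out at [A] → Finn plays z at [A-Out] → Eve plays D at [A-Out-z] → (2, 0)
vs Ax: Finn plays A → Eve plays Out at [A] → Finn plays x at [A-Out] → Eve plays e at [A-Out-x] → (6, 1)
vs Ew: Finn plays E → (1, 2)
vs Ez: Finn plays E → (1, 2)
vs Ex: Finn plays E → (1, 2)

(5,4) (2,0) (6,1) (1,2) (1,2) (1,2)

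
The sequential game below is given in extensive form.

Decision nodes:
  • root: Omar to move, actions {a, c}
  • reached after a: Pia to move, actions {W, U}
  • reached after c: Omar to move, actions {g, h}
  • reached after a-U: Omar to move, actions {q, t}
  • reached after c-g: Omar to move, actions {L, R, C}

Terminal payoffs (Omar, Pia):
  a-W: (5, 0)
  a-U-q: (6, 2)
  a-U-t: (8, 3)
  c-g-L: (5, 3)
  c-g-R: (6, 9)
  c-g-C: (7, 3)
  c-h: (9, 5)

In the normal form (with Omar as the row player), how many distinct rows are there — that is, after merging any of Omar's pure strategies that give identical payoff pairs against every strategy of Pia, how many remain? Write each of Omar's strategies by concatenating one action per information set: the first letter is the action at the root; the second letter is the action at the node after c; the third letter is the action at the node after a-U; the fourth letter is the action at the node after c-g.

Omar has 24 pure strategies: agqL, agqR, agqC, agtL, agtR, agtC, ahqL, ahqR, ahqC, ahtL, ahtR, ahtC, cgqL, cgqR, cgqC, cgtL, cgtR, cgtC, chqL, chqR, chqC, chtL, chtR, chtC. Columns: W, U.
{agqL, agqR, agqC, ahqL, ahqR, ahqC} → row (5,0) (6,2)
{agtL, agtR, agtC, ahtL, ahtR, ahtC} → row (5,0) (8,3)
{cgqL, cgtL} → row (5,3) (5,3)
{cgqR, cgtR} → row (6,9) (6,9)
{cgqC, cgtC} → row (7,3) (7,3)
{chqL, chqR, chqC, chtL, chtR, chtC} → row (9,5) (9,5)
That's 6 distinct rows out of 24 strategies.

6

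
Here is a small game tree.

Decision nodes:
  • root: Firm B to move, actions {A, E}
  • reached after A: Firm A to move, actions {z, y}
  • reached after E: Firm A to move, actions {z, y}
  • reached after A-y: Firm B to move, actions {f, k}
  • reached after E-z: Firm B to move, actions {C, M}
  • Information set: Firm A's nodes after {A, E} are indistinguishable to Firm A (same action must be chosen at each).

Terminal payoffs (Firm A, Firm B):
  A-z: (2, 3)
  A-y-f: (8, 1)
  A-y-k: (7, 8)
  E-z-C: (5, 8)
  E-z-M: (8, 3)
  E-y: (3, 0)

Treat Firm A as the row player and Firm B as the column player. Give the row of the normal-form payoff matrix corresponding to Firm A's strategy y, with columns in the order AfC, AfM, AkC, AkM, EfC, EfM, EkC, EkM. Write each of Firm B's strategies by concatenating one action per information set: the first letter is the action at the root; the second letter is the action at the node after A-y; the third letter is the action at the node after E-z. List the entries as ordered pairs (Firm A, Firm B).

vs AfC: Firm B plays A → Firm A plays y at [A] → Firm B plays f at [A-y] → (8, 1)
vs AfM: Firm B plays A → Firm A plays y at [A] → Firm B plays f at [A-y] → (8, 1)
vs AkC: Firm B plays A → Firm A plays y at [A] → Firm B plays k at [A-y] → (7, 8)
vs AkM: Firm B plays A → Firm A plays y at [A] → Firm B plays k at [A-y] → (7, 8)
vs EfC: Firm B plays E → Firm A plays y at [E] → (3, 0)
vs EfM: Firm B plays E → Firm A plays y at [E] → (3, 0)
vs EkC: Firm B plays E → Firm A plays y at [E] → (3, 0)
vs EkM: Firm B plays E → Firm A plays y at [E] → (3, 0)

(8,1) (8,1) (7,8) (7,8) (3,0) (3,0) (3,0) (3,0)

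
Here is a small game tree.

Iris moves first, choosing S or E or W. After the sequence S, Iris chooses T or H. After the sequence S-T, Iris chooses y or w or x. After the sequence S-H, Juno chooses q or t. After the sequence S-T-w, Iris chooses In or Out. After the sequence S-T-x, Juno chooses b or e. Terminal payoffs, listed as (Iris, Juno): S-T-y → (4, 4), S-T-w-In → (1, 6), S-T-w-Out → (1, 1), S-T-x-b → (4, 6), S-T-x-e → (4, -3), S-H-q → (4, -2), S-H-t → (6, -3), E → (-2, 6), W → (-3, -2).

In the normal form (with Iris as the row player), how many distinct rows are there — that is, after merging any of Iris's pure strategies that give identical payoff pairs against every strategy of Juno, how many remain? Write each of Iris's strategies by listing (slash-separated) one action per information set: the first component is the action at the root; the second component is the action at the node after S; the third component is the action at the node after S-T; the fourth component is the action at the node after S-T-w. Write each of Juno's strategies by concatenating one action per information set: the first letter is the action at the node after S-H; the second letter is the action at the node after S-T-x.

Iris has 36 pure strategies: S/T/y/In, S/T/y/Out, S/T/w/In, S/T/w/Out, S/T/x/In, S/T/x/Out, S/H/y/In, S/H/y/Out, S/H/w/In, S/H/w/Out, S/H/x/In, S/H/x/Out, E/T/y/In, E/T/y/Out, E/T/w/In, E/T/w/Out, E/T/x/In, E/T/x/Out, E/H/y/In, E/H/y/Out, E/H/w/In, E/H/w/Out, E/H/x/In, E/H/x/Out, W/T/y/In, W/T/y/Out, W/T/w/In, W/T/w/Out, W/T/x/In, W/T/x/Out, W/H/y/In, W/H/y/Out, W/H/w/In, W/H/w/Out, W/H/x/In, W/H/x/Out. Columns: qb, qe, tb, te.
{S/T/y/In, S/T/y/Out} → row (4,4) (4,4) (4,4) (4,4)
{S/T/w/In} → row (1,6) (1,6) (1,6) (1,6)
{S/T/w/Out} → row (1,1) (1,1) (1,1) (1,1)
{S/T/x/In, S/T/x/Out} → row (4,6) (4,-3) (4,6) (4,-3)
{S/H/y/In, S/H/y/Out, S/H/w/In, S/H/w/Out, S/H/x/In, S/H/x/Out} → row (4,-2) (4,-2) (6,-3) (6,-3)
{E/T/y/In, E/T/y/Out, E/T/w/In, E/T/w/Out, E/T/x/In, E/T/x/Out, E/H/y/In, E/H/y/Out, E/H/w/In, E/H/w/Out, E/H/x/In, E/H/x/Out} → row (-2,6) (-2,6) (-2,6) (-2,6)
{W/T/y/In, W/T/y/Out, W/T/w/In, W/T/w/Out, W/T/x/In, W/T/x/Out, W/H/y/In, W/H/y/Out, W/H/w/In, W/H/w/Out, W/H/x/In, W/H/x/Out} → row (-3,-2) (-3,-2) (-3,-2) (-3,-2)
That's 7 distinct rows out of 36 strategies.

7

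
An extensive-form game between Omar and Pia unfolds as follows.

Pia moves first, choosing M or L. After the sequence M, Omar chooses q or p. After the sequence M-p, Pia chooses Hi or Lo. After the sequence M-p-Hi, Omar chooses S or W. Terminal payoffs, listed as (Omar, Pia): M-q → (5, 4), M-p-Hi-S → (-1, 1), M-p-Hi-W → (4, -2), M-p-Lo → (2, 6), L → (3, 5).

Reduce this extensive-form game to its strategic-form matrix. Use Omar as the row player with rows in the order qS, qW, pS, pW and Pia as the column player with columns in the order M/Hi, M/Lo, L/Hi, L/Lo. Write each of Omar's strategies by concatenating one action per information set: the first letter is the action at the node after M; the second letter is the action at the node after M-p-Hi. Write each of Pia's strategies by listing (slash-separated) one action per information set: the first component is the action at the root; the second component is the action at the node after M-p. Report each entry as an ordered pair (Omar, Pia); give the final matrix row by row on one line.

         M/Hi     M/Lo     L/Hi     L/Lo
  qS    (5,4)    (5,4)    (3,5)    (3,5)
  qW    (5,4)    (5,4)    (3,5)    (3,5)
  pS   (-1,1)    (2,6)    (3,5)    (3,5)
  pW   (4,-2)    (2,6)    (3,5)    (3,5)

qS: (5,4) (5,4) (3,5) (3,5) | qW: (5,4) (5,4) (3,5) (3,5) | pS: (-1,1) (2,6) (3,5) (3,5) | pW: (4,-2) (2,6) (3,5) (3,5)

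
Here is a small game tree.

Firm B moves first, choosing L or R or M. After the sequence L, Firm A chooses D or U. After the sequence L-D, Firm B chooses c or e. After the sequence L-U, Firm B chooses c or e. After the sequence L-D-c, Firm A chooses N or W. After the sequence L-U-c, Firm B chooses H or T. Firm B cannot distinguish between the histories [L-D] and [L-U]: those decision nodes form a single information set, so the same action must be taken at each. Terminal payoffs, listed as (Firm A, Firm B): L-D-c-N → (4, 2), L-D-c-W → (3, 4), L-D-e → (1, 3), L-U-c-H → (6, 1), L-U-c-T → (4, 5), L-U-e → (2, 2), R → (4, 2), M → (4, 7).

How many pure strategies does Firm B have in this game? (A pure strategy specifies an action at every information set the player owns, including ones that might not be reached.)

Firm B owns the root with actions {L, R, M} — three choices.
Firm B owns the information set {L-D, L-U} with actions {c, e} — two choices.
Firm B owns the node after L-U-c with actions {H, T} — two choices.
A pure strategy fixes one action at each information set independently, so the count is the product 3 × 2 × 2 = 12.

12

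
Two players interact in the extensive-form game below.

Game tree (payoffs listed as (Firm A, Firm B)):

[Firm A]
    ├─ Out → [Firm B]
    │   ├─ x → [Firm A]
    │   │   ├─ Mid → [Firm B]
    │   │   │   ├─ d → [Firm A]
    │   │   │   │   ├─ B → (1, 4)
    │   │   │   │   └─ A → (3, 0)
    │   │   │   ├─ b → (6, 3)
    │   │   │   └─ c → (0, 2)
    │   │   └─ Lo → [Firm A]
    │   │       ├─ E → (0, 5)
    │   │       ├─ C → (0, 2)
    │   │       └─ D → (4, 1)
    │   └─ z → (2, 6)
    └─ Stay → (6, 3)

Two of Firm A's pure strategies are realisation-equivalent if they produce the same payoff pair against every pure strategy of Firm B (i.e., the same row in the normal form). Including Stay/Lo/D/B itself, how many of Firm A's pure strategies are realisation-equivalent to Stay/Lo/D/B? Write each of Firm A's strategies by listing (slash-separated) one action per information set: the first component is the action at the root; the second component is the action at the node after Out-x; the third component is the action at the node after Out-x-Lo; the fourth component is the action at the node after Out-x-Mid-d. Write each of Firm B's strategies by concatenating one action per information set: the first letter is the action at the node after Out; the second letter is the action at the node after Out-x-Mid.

12

Row for Stay/Lo/D/B (columns xd, xb, xc, zd, zb, zc): (6,3) (6,3) (6,3) (6,3) (6,3) (6,3).
Under Stay/Lo/D/B, Firm A's choice at the node after Out-x and at the node after Out-x-Lo and at the node after Out-x-Mid-d can never be reached regardless of what Firm B does, so varying those choices leaves every outcome unchanged.
Holding the reachable choices fixed and varying the unreachable ones freely already gives 2 × 3 × 2 = 12 equivalent strategies.
No other strategy reproduces this row, so those 12 are the full class: Stay/Mid/E/B, Stay/Mid/E/A, Stay/Mid/C/B, Stay/Mid/C/A, Stay/Mid/D/B, Stay/Mid/D/A, Stay/Lo/E/B, Stay/Lo/E/A, Stay/Lo/C/B, Stay/Lo/C/A, Stay/Lo/D/B, Stay/Lo/D/A.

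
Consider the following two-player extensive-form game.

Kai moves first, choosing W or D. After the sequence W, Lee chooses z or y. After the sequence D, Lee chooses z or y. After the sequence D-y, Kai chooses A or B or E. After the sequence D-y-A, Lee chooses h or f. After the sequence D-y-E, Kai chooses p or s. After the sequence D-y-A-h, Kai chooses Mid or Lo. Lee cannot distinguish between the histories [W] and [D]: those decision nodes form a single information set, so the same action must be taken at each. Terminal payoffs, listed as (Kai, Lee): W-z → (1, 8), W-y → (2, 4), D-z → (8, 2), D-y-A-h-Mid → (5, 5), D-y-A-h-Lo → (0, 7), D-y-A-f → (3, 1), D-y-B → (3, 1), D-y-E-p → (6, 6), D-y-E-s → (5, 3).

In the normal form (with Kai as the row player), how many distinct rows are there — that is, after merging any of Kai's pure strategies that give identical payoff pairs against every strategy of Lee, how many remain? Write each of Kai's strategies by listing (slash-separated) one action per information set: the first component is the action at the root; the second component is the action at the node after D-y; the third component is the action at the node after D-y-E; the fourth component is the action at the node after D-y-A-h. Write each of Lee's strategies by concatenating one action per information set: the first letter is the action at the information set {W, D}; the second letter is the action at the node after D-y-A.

Kai has 24 pure strategies: W/A/p/Mid, W/A/p/Lo, W/A/s/Mid, W/A/s/Lo, W/B/p/Mid, W/B/p/Lo, W/B/s/Mid, W/B/s/Lo, W/E/p/Mid, W/E/p/Lo, W/E/s/Mid, W/E/s/Lo, D/A/p/Mid, D/A/p/Lo, D/A/s/Mid, D/A/s/Lo, D/B/p/Mid, D/B/p/Lo, D/B/s/Mid, D/B/s/Lo, D/E/p/Mid, D/E/p/Lo, D/E/s/Mid, D/E/s/Lo. Columns: zh, zf, yh, yf.
{W/A/p/Mid, W/A/p/Lo, W/A/s/Mid, W/A/s/Lo, W/B/p/Mid, W/B/p/Lo, W/B/s/Mid, W/B/s/Lo, W/E/p/Mid, W/E/p/Lo, W/E/s/Mid, W/E/s/Lo} → row (1,8) (1,8) (2,4) (2,4)
{D/A/p/Mid, D/A/s/Mid} → row (8,2) (8,2) (5,5) (3,1)
{D/A/p/Lo, D/A/s/Lo} → row (8,2) (8,2) (0,7) (3,1)
{D/B/p/Mid, D/B/p/Lo, D/B/s/Mid, D/B/s/Lo} → row (8,2) (8,2) (3,1) (3,1)
{D/E/p/Mid, D/E/p/Lo} → row (8,2) (8,2) (6,6) (6,6)
{D/E/s/Mid, D/E/s/Lo} → row (8,2) (8,2) (5,3) (5,3)
That's 6 distinct rows out of 24 strategies.

6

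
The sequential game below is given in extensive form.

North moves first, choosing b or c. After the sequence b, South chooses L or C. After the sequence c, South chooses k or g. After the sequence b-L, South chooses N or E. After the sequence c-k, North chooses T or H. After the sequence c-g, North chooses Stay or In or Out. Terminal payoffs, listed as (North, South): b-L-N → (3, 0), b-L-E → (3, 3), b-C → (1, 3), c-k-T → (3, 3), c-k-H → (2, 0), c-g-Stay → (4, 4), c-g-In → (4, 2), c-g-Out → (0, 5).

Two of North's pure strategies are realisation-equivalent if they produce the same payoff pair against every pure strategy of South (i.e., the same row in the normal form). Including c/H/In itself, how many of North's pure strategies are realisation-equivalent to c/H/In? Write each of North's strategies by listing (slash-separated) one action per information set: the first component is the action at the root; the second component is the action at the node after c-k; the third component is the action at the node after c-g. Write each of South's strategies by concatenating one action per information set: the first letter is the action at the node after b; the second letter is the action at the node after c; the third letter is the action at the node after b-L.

1

Row for c/H/In (columns LkN, LkE, LgN, LgE, CkN, CkE, CgN, CgE): (2,0) (2,0) (4,2) (4,2) (2,0) (2,0) (4,2) (4,2).
Every one of North's information sets is on the play path for some reply by South when North follows c/H/In.
Changing the action at any of them therefore changes at least one column, so only c/H/In itself gives this row.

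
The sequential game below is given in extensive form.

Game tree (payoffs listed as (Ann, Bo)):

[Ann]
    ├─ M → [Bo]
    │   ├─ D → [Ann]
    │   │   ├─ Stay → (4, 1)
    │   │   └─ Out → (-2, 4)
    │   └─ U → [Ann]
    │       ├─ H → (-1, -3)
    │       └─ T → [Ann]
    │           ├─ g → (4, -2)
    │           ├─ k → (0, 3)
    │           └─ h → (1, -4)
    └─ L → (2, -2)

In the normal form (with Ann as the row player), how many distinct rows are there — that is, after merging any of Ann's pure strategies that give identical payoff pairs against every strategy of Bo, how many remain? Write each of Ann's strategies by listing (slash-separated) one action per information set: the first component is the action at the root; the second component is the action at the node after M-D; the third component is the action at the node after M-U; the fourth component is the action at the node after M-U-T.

Ann has 24 pure strategies: M/Stay/H/g, M/Stay/H/k, M/Stay/H/h, M/Stay/T/g, M/Stay/T/k, M/Stay/T/h, M/Out/H/g, M/Out/H/k, M/Out/H/h, M/Out/T/g, M/Out/T/k, M/Out/T/h, L/Stay/H/g, L/Stay/H/k, L/Stay/H/h, L/Stay/T/g, L/Stay/T/k, L/Stay/T/h, L/Out/H/g, L/Out/H/k, L/Out/H/h, L/Out/T/g, L/Out/T/k, L/Out/T/h. Columns: D, U.
{M/Stay/H/g, M/Stay/H/k, M/Stay/H/h} → row (4,1) (-1,-3)
{M/Stay/T/g} → row (4,1) (4,-2)
{M/Stay/T/k} → row (4,1) (0,3)
{M/Stay/T/h} → row (4,1) (1,-4)
{M/Out/H/g, M/Out/H/k, M/Out/H/h} → row (-2,4) (-1,-3)
{M/Out/T/g} → row (-2,4) (4,-2)
{M/Out/T/k} → row (-2,4) (0,3)
{M/Out/T/h} → row (-2,4) (1,-4)
{L/Stay/H/g, L/Stay/H/k, L/Stay/H/h, L/Stay/T/g, L/Stay/T/k, L/Stay/T/h, L/Out/H/g, L/Out/H/k, L/Out/H/h, L/Out/T/g, L/Out/T/k, L/Out/T/h} → row (2,-2) (2,-2)
That's 9 distinct rows out of 24 strategies.

9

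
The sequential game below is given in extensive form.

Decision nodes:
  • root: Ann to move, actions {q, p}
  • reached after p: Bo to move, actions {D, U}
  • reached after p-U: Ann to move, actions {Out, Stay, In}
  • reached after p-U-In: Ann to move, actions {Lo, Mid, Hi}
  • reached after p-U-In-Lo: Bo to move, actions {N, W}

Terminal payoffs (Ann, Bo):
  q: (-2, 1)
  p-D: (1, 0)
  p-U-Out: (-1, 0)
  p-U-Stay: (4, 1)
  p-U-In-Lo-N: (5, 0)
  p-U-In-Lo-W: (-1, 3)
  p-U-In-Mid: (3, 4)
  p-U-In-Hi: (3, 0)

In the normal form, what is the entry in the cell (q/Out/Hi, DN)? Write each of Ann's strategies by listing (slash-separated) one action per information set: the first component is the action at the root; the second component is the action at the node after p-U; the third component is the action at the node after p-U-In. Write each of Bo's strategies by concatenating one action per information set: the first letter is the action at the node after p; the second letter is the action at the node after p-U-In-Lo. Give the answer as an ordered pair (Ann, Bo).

(-2, 1)

Trace the play path from the root:
  Ann plays q
→ terminal payoff (-2, 1).
(Ann's choice at the node after p-U is never reached on this path, so it doesn't affect the outcome.)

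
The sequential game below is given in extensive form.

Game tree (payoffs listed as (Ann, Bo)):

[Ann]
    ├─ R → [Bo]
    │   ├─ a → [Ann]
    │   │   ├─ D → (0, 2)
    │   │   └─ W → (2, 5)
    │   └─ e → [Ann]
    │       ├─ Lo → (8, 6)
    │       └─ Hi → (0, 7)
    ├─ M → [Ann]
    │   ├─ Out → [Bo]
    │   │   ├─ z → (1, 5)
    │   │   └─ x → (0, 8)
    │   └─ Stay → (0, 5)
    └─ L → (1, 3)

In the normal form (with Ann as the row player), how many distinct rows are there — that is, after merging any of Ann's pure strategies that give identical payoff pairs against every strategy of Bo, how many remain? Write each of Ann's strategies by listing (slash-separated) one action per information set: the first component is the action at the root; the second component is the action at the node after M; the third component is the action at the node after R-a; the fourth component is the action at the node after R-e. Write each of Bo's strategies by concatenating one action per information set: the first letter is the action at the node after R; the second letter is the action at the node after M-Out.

7

Ann has 24 pure strategies: R/Out/D/Lo, R/Out/D/Hi, R/Out/W/Lo, R/Out/W/Hi, R/Stay/D/Lo, R/Stay/D/Hi, R/Stay/W/Lo, R/Stay/W/Hi, M/Out/D/Lo, M/Out/D/Hi, M/Out/W/Lo, M/Out/W/Hi, M/Stay/D/Lo, M/Stay/D/Hi, M/Stay/W/Lo, M/Stay/W/Hi, L/Out/D/Lo, L/Out/D/Hi, L/Out/W/Lo, L/Out/W/Hi, L/Stay/D/Lo, L/Stay/D/Hi, L/Stay/W/Lo, L/Stay/W/Hi. Columns: az, ax, ez, ex.
{R/Out/D/Lo, R/Stay/D/Lo} → row (0,2) (0,2) (8,6) (8,6)
{R/Out/D/Hi, R/Stay/D/Hi} → row (0,2) (0,2) (0,7) (0,7)
{R/Out/W/Lo, R/Stay/W/Lo} → row (2,5) (2,5) (8,6) (8,6)
{R/Out/W/Hi, R/Stay/W/Hi} → row (2,5) (2,5) (0,7) (0,7)
{M/Out/D/Lo, M/Out/D/Hi, M/Out/W/Lo, M/Out/W/Hi} → row (1,5) (0,8) (1,5) (0,8)
{M/Stay/D/Lo, M/Stay/D/Hi, M/Stay/W/Lo, M/Stay/W/Hi} → row (0,5) (0,5) (0,5) (0,5)
{L/Out/D/Lo, L/Out/D/Hi, L/Out/W/Lo, L/Out/W/Hi, L/Stay/D/Lo, L/Stay/D/Hi, L/Stay/W/Lo, L/Stay/W/Hi} → row (1,3) (1,3) (1,3) (1,3)
That's 7 distinct rows out of 24 strategies.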